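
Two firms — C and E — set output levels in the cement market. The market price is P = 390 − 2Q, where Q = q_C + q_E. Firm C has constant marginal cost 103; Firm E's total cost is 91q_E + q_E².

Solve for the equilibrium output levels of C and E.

Firm C's profit: π = q_C(390 − 2(q_C + q_E)) − 103q_C.
∂π/∂q_C = 287 − 4q_C − 2q_E = 0, so q_C = 71.75 − 0.5q_E.
For E: ∂π/∂q_E = 299 − 6q_E − 2q_C = 0 ⇒ q_E = 299/6 − (1/3)q_C.
Solving the two reaction functions simultaneously: (1 − (−0.5)(−1/3))q_C = 71.75 − 0.5·(299/6), so (5/6)q_C = 281/6 and q_C = 56.2.
Then q_E = 299/6 − (1/3)·56.2 = 31.1.

56.2, 31.1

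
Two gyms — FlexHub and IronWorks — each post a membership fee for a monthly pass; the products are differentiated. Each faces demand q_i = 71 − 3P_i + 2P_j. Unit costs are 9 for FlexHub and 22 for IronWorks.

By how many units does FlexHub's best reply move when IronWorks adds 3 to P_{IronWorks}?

FlexHub's profit: π = (P_{FlexHub} − 9)(71 − 3P_{FlexHub} + 2P_{IronWorks}).
∂π/∂P_{FlexHub} = 98 − 6P_{FlexHub} + 2P_{IronWorks} = 0 ⇒ P_{FlexHub} = 49/3 + (1/3)P_{IronWorks}.
The reaction-function slope is 1/3, so a 3-unit rise in P_{IronWorks} moves P_{FlexHub} by 1/3 × 3 = 1. FlexHub's best response rises — the actions are strategic complements.

1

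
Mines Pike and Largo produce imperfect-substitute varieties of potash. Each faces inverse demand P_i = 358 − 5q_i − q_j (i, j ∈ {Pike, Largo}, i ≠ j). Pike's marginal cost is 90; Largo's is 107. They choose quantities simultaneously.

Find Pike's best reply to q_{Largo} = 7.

26.1

Mine Pike's profit: π = q_{Pike}(358 − 5q_{Pike} − q_{Largo}) − 90q_{Pike}.
∂π/∂q_{Pike} = 268 − 10q_{Pike} − q_{Largo} = 0 ⇒ q_{Pike} = 26.8 − 0.1q_{Largo}.
At q_{Largo} = 7: q_{Pike} = 26.8 − 0.1·7 = 26.1.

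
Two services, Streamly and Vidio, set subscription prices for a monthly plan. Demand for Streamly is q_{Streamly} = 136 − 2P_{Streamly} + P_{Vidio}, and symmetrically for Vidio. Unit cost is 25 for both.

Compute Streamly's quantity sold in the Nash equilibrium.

Streamly's profit: π = (P_{Streamly} − 25)(136 − 2P_{Streamly} + P_{Vidio}).
∂π/∂P_{Streamly} = 186 − 4P_{Streamly} + P_{Vidio} = 0 ⇒ P_{Streamly} = 46.5 + 0.25P_{Vidio}.
By symmetry P_{Vidio} = P_{Streamly}; substituting into the reaction function, 0.75P_{Streamly} = 46.5 and P_{Streamly} = 62.
q_{Streamly} = 136 − 2·62 + 62 = 74.

74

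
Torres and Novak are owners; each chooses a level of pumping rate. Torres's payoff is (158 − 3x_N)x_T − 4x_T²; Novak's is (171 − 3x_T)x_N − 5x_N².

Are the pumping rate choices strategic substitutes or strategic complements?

Expanding Torres's payoff: 158x_T − 3x_Nx_T − 4x_T².
∂π/∂x_T = 158 − 3x_N − 8x_T = 0, so x_T = 19.75 − 0.375x_N.
The best-response slope dx_T/dx_N = −0.375 < 0: the reaction function is downward-sloping, so the choices are strategic substitutes.

strategic substitutes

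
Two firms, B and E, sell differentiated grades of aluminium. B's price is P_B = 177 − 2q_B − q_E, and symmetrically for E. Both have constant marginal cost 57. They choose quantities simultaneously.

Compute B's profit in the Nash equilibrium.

Firm B's profit: π = q_B(177 − 2q_B − q_E) − 57q_B.
∂π/∂q_B = 120 − 4q_B − q_E = 0 ⇒ q_B = 30 − 0.25q_E.
The game is symmetric, so in equilibrium q_E = q_B: the reaction function gives 1.25q_B = 30, hence q_B = 24.
P_B = 177 − 2·24 − 24 = 105.
Profit = (105 − 57)·24 = 1152.

1152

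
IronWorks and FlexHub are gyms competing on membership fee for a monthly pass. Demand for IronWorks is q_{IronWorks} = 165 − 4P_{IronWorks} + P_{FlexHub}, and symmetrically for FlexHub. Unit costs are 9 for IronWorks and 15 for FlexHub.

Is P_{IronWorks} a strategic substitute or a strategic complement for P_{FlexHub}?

strategic complements

IronWorks's profit: π = (P_{IronWorks} − 9)(165 − 4P_{IronWorks} + P_{FlexHub}).
∂π/∂P_{IronWorks} = 201 − 8P_{IronWorks} + P_{FlexHub} = 0 ⇒ P_{IronWorks} = 25.125 + 0.125P_{FlexHub}.
The best-response slope dP_{IronWorks}/dP_{FlexHub} = 0.125 > 0: the reaction function is upward-sloping, so the choices are strategic complements.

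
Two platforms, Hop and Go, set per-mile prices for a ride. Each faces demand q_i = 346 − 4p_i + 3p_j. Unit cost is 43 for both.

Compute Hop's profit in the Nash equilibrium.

14689.44

Hop's profit: π = (p_{Hop} − 43)(346 − 4p_{Hop} + 3p_{Go}).
∂π/∂p_{Hop} = 518 − 8p_{Hop} + 3p_{Go} = 0 ⇒ p_{Hop} = 64.75 + 0.375p_{Go}.
The game is symmetric, so in equilibrium p_{Go} = p_{Hop}: the reaction function gives 0.625p_{Hop} = 64.75, hence p_{Hop} = 103.6.
q_{Hop} = 346 − 4·103.6 + 3·103.6 = 242.4.
Profit = (103.6 − 43)·242.4 = 14689.44.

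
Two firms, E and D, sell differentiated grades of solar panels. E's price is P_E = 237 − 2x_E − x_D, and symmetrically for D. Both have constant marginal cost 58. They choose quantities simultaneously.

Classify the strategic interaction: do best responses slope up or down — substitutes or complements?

strategic substitutes

Firm E's profit: π = x_E(237 − 2x_E − x_D) − 58x_E.
∂π/∂x_E = 179 − 4x_E − x_D = 0 ⇒ x_E = 44.75 − 0.25x_D.
The best-response slope dx_E/dx_D = −0.25 < 0: the reaction function is downward-sloping, so the choices are strategic substitutes.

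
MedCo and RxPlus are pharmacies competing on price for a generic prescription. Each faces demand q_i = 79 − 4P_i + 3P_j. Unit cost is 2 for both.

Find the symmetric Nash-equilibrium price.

MedCo's profit: π = (P_{MedCo} − 2)(79 − 4P_{MedCo} + 3P_{RxPlus}).
∂π/∂P_{MedCo} = 87 − 8P_{MedCo} + 3P_{RxPlus} = 0 ⇒ P_{MedCo} = 10.875 + 0.375P_{RxPlus}.
The game is symmetric, so in equilibrium P_{RxPlus} = P_{MedCo}: the reaction function gives 0.625P_{MedCo} = 10.875, hence P_{MedCo} = 17.4.

17.4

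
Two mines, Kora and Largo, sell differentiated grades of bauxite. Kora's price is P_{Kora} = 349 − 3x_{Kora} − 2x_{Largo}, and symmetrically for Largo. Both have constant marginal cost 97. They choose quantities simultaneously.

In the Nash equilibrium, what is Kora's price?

191.5

Mine Kora's profit: π = x_{Kora}(349 − 3x_{Kora} − 2x_{Largo}) − 97x_{Kora}.
∂π/∂x_{Kora} = 252 − 6x_{Kora} − 2x_{Largo} = 0 ⇒ x_{Kora} = 42 − (1/3)x_{Largo}.
By symmetry x_{Largo} = x_{Kora}; substituting into the reaction function, (4/3)x_{Kora} = 42 and x_{Kora} = 31.5.
P_{Kora} = 349 − 3·31.5 − 2·31.5 = 191.5.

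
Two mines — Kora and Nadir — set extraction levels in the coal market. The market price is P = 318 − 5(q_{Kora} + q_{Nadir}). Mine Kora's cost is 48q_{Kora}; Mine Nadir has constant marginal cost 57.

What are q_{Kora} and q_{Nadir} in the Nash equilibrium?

Mine Kora's profit: π = q_{Kora}(318 − 5(q_{Kora} + q_{Nadir})) − 48q_{Kora}.
∂π/∂q_{Kora} = 270 − 10q_{Kora} − 5q_{Nadir} = 0, so q_{Kora} = 27 − 0.5q_{Nadir}.
By the same steps for Nadir: q_{Nadir} = 26.1 − 0.5q_{Kora}.
Plugging q_{Nadir} into Kora's best response: q_{Kora} = 27 − 0.5(26.1 − 0.5q_{Kora}) ⇒ 0.75q_{Kora} = 13.95, so q_{Kora} = 18.6.
Then q_{Nadir} = 26.1 − 0.5·18.6 = 16.8.

18.6, 16.8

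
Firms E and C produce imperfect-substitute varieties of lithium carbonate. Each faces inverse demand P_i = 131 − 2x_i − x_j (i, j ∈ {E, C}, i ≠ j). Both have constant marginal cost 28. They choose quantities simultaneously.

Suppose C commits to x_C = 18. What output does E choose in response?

21.25

Firm E's profit: π = x_E(131 − 2x_E − x_C) − 28x_E.
∂π/∂x_E = 103 − 4x_E − x_C = 0 ⇒ x_E = 25.75 − 0.25x_C.
At x_C = 18: x_E = 25.75 − 0.25·18 = 21.25.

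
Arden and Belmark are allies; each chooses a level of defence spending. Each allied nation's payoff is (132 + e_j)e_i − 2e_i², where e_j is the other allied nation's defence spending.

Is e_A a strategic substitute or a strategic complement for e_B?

Arden's payoff is (132 + e_B)e_A − 2e_A².
∂π/∂e_A = 132 + e_B − 4e_A = 0, so e_A = 33 + 0.25e_B.
The best-response slope de_A/de_B = 0.25 > 0: the reaction function is upward-sloping, so the choices are strategic complements.

strategic complements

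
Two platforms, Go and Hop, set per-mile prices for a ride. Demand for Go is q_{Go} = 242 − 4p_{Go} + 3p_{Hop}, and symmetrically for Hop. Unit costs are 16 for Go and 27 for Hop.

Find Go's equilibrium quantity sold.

190.4

Go's profit: π = (p_{Go} − 16)(242 − 4p_{Go} + 3p_{Hop}).
∂π/∂p_{Go} = 306 − 8p_{Go} + 3p_{Hop} = 0 ⇒ p_{Go} = 38.25 + 0.375p_{Hop}.
Similarly p_{Hop} = 43.75 + 0.375p_{Go}.
Solving the two reaction functions simultaneously: (1 − (0.375)(0.375))p_{Go} = 38.25 + 0.375·43.75, so (55/64)p_{Go} = 1749/32 and p_{Go} = 63.6.
Then p_{Hop} = 43.75 + 0.375·63.6 = 67.6.
q_{Go} = 242 − 4·63.6 + 3·67.6 = 190.4.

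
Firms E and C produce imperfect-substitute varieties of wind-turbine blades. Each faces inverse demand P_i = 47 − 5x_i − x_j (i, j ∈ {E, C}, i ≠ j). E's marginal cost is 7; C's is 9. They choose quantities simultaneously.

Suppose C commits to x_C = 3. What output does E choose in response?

3.7

Firm E's profit: π = x_E(47 − 5x_E − x_C) − 7x_E.
∂π/∂x_E = 40 − 10x_E − x_C = 0 ⇒ x_E = 4 − 0.1x_C.
At x_C = 3: x_E = 4 − 0.1·3 = 3.7.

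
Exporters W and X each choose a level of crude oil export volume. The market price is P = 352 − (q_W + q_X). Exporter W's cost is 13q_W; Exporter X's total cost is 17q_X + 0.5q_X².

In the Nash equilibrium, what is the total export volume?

Exporter W's profit: π = q_W(352 − (q_W + q_X)) − 13q_W.
∂π/∂q_W = 339 − 2q_W − q_X = 0, so q_W = 169.5 − 0.5q_X.
For X: ∂π/∂q_X = 335 − 3q_X − q_W = 0 ⇒ q_X = 335/3 − (1/3)q_W.
Plugging q_X into W's best response: q_W = 169.5 − 0.5(335/3 − (1/3)q_W) ⇒ (5/6)q_W = 341/3, so q_W = 136.4.
Then q_X = 335/3 − (1/3)·136.4 = 66.2.
Total export volume: 136.4 + 66.2 = 202.6.

202.6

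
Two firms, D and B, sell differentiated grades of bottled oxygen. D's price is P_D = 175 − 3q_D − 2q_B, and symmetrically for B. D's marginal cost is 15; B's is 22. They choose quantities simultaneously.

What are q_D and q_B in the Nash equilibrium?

20.4375, 18.6875

Firm D's profit: π = q_D(175 − 3q_D − 2q_B) − 15q_D.
∂π/∂q_D = 160 − 6q_D − 2q_B = 0 ⇒ q_D = 80/3 − (1/3)q_B.
Similarly q_B = 25.5 − (1/3)q_D.
Plugging q_B into D's best response: q_D = 80/3 − (1/3)(25.5 − (1/3)q_D) ⇒ (8/9)q_D = 109/6, so q_D = 20.4375.
Then q_B = 25.5 − (1/3)·20.4375 = 18.6875.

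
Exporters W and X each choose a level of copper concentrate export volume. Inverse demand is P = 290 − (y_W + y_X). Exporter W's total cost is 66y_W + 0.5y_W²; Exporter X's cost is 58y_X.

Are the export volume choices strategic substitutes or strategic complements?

Exporter W's profit: π = y_W(290 − (y_W + y_X)) − 66y_W − 0.5y_W².
∂π/∂y_W = 224 − 3y_W − y_X = 0, so y_W = 224/3 − (1/3)y_X.
The best-response slope dy_W/dy_X = −1/3 < 0: the reaction function is downward-sloping, so the choices are strategic substitutes.

strategic substitutes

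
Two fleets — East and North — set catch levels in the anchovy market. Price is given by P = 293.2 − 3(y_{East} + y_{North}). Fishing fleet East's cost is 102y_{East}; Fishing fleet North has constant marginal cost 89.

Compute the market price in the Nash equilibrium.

161.4

Fishing fleet East's profit: π = y_{East}(293.2 − 3(y_{East} + y_{North})) − 102y_{East}.
∂π/∂y_{East} = 191.2 − 6y_{East} − 3y_{North} = 0, so y_{East} = 478/15 − 0.5y_{North}.
By the same steps for North: y_{North} = 1021/30 − 0.5y_{East}.
Solving the two reaction functions simultaneously: (1 − (−0.5)(−0.5))y_{East} = 478/15 − 0.5·(1021/30), so 0.75y_{East} = 14.85 and y_{East} = 19.8.
Then y_{North} = 1021/30 − 0.5·19.8 = 362/15.
Equilibrium price: P = 293.2 − 3·(659/15) = 161.4.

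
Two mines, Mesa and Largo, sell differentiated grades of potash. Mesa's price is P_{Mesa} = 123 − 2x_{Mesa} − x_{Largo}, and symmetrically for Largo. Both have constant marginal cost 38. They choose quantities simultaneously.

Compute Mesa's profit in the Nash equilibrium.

578

Mine Mesa's profit: π = x_{Mesa}(123 − 2x_{Mesa} − x_{Largo}) − 38x_{Mesa}.
∂π/∂x_{Mesa} = 85 − 4x_{Mesa} − x_{Largo} = 0 ⇒ x_{Mesa} = 21.25 − 0.25x_{Largo}.
Setting x_{Mesa} = x_{Largo} in the reaction function: x_{Mesa} = 21.25 − 0.25x_{Mesa}, so x_{Mesa} = 21.25 / 1.25 = 17.
P_{Mesa} = 123 − 2·17 − 17 = 72.
Profit = (72 − 38)·17 = 578.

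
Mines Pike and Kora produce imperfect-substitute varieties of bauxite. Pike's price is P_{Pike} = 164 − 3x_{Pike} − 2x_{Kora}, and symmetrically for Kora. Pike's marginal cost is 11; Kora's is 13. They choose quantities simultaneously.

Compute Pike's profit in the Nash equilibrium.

1111.6875

Mine Pike's profit: π = x_{Pike}(164 − 3x_{Pike} − 2x_{Kora}) − 11x_{Pike}.
∂π/∂x_{Pike} = 153 − 6x_{Pike} − 2x_{Kora} = 0 ⇒ x_{Pike} = 25.5 − (1/3)x_{Kora}.
Similarly x_{Kora} = 151/6 − (1/3)x_{Pike}.
Solving the two reaction functions simultaneously: (1 − (−1/3)(−1/3))x_{Pike} = 25.5 − (1/3)·(151/6), so (8/9)x_{Pike} = 154/9 and x_{Pike} = 19.25.
Then x_{Kora} = 151/6 − (1/3)·19.25 = 18.75.
P_{Pike} = 164 − 3·19.25 − 2·18.75 = 68.75.
Profit = (68.75 − 11)·19.25 = 1111.6875.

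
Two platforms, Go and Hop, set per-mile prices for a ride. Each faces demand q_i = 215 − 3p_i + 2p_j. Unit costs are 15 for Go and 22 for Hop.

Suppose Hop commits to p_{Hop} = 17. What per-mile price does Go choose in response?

Go's profit: π = (p_{Go} − 15)(215 − 3p_{Go} + 2p_{Hop}).
∂π/∂p_{Go} = 260 − 6p_{Go} + 2p_{Hop} = 0 ⇒ p_{Go} = 130/3 + (1/3)p_{Hop}.
At p_{Hop} = 17: p_{Go} = 130/3 + (1/3)·17 = 49.

49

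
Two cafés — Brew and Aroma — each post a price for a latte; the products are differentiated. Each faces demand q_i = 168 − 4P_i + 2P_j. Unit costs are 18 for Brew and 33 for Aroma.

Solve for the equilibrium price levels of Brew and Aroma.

42, 48

Brew's profit: π = (P_{Brew} − 18)(168 − 4P_{Brew} + 2P_{Aroma}).
∂π/∂P_{Brew} = 240 − 8P_{Brew} + 2P_{Aroma} = 0 ⇒ P_{Brew} = 30 + 0.25P_{Aroma}.
Similarly P_{Aroma} = 37.5 + 0.25P_{Brew}.
Solving the two reaction functions simultaneously: (1 − (0.25)(0.25))P_{Brew} = 30 + 0.25·37.5, so 0.9375P_{Brew} = 39.375 and P_{Brew} = 42.
Then P_{Aroma} = 37.5 + 0.25·42 = 48.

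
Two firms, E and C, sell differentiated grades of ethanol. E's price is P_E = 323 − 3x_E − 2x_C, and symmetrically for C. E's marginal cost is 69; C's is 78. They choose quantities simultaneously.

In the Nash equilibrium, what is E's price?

Firm E's profit: π = x_E(323 − 3x_E − 2x_C) − 69x_E.
∂π/∂x_E = 254 − 6x_E − 2x_C = 0 ⇒ x_E = 127/3 − (1/3)x_C.
Similarly x_C = 245/6 − (1/3)x_E.
Substituting the second reaction function into the first: x_E = 127/3 − (1/3)(245/6 − (1/3)x_E), which gives (8/9)x_E = 517/18 ⇒ x_E = 32.3125.
Then x_C = 245/6 − (1/3)·32.3125 = 30.0625.
P_E = 323 − 3·32.3125 − 2·30.0625 = 165.9375.

165.9375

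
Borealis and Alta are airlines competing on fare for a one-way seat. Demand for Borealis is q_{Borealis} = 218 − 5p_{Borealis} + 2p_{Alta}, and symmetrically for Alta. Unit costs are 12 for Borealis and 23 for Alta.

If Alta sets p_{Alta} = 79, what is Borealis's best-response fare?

Borealis's profit: π = (p_{Borealis} − 12)(218 − 5p_{Borealis} + 2p_{Alta}).
∂π/∂p_{Borealis} = 278 − 10p_{Borealis} + 2p_{Alta} = 0 ⇒ p_{Borealis} = 27.8 + 0.2p_{Alta}.
At p_{Alta} = 79: p_{Borealis} = 27.8 + 0.2·79 = 43.6.

43.6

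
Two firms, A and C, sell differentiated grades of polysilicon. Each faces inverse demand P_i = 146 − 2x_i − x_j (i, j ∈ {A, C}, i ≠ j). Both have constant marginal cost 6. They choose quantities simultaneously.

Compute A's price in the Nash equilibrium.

62

Firm A's profit: π = x_A(146 − 2x_A − x_C) − 6x_A.
∂π/∂x_A = 140 − 4x_A − x_C = 0 ⇒ x_A = 35 − 0.25x_C.
Setting x_A = x_C in the reaction function: x_A = 35 − 0.25x_A, so x_A = 35 / 1.25 = 28.
P_A = 146 − 2·28 − 28 = 62.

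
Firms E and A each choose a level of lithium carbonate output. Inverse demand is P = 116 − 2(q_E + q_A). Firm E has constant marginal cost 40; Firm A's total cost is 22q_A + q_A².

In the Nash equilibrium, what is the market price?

Firm E's profit: π = q_E(116 − 2(q_E + q_A)) − 40q_E.
∂π/∂q_E = 76 − 4q_E − 2q_A = 0, so q_E = 19 − 0.5q_A.
For A: ∂π/∂q_A = 94 − 6q_A − 2q_E = 0 ⇒ q_A = 47/3 − (1/3)q_E.
Solving the two reaction functions simultaneously: (1 − (−0.5)(−1/3))q_E = 19 − 0.5·(47/3), so (5/6)q_E = 67/6 and q_E = 13.4.
Then q_A = 47/3 − (1/3)·13.4 = 11.2.
Equilibrium price: P = 116 − 2·24.6 = 66.8.

66.8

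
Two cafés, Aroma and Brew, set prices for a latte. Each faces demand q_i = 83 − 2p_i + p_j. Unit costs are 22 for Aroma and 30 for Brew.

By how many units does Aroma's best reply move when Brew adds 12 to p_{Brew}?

Aroma's profit: π = (p_{Aroma} − 22)(83 − 2p_{Aroma} + p_{Brew}).
∂π/∂p_{Aroma} = 127 − 4p_{Aroma} + p_{Brew} = 0 ⇒ p_{Aroma} = 31.75 + 0.25p_{Brew}.
The reaction-function slope is 0.25, so a 12-unit rise in p_{Brew} moves p_{Aroma} by 0.25 × 12 = 3. Aroma's best response rises — the actions are strategic complements.

3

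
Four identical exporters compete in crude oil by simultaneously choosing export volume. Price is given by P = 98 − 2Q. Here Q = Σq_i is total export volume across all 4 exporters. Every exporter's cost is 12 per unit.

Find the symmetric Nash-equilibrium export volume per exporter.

8.6

A representative exporter's profit is π_i = q_i(98 − 2Q) − 12q_i, with Q = q_i + Σ_{j≠i} q_j.
First-order condition: 86 − 4q_i − 2Σ_{j≠i} q_j = 0.
With identical exporters, set every q_j = q: then 86 − 4q − 6q = 0, i.e. q = 86/10 = 8.6.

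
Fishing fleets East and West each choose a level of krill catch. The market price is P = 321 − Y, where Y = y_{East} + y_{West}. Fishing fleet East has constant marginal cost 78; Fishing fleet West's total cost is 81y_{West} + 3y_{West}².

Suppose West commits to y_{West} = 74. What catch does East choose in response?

84.5

Fishing fleet East's profit: π = y_{East}(321 − (y_{East} + y_{West})) − 78y_{East}.
∂π/∂y_{East} = 243 − 2y_{East} − y_{West} = 0, so y_{East} = 121.5 − 0.5y_{West}.
At y_{West} = 74: y_{East} = 121.5 − 0.5·74 = 84.5.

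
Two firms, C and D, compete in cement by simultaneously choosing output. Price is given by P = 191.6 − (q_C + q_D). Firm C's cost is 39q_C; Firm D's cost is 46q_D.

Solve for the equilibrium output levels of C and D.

53.2, 46.2

Firm C's profit: π = q_C(191.6 − (q_C + q_D)) − 39q_C.
∂π/∂q_C = 152.6 − 2q_C − q_D = 0, so q_C = 76.3 − 0.5q_D.
By the same steps for D: q_D = 72.8 − 0.5q_C.
Plugging q_D into C's best response: q_C = 76.3 − 0.5(72.8 − 0.5q_C) ⇒ 0.75q_C = 39.9, so q_C = 53.2.
Then q_D = 72.8 − 0.5·53.2 = 46.2.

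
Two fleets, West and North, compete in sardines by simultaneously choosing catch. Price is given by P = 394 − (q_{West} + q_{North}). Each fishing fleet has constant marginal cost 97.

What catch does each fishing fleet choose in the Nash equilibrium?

99

Fishing fleet West's profit: π = q_{West}(394 − (q_{West} + q_{North})) − 97q_{West}.
∂π/∂q_{West} = 297 − 2q_{West} − q_{North} = 0, so q_{West} = 148.5 − 0.5q_{North}.
By symmetry q_{North} = q_{West}; substituting into the reaction function, 1.5q_{West} = 148.5 and q_{West} = 99.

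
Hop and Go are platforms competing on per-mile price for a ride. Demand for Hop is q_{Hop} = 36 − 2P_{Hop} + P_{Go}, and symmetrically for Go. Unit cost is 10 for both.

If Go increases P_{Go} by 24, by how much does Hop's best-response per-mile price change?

6

Hop's profit: π = (P_{Hop} − 10)(36 − 2P_{Hop} + P_{Go}).
∂π/∂P_{Hop} = 56 − 4P_{Hop} + P_{Go} = 0 ⇒ P_{Hop} = 14 + 0.25P_{Go}.
The reaction-function slope is 0.25, so a 24-unit rise in P_{Go} moves P_{Hop} by 0.25 × 24 = 6. Hop's best response rises — the actions are strategic complements.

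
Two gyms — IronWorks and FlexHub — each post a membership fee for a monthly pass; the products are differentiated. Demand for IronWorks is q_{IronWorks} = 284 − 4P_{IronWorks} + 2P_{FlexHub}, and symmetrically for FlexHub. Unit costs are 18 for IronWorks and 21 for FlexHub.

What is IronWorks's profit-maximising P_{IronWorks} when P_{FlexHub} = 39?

IronWorks's profit: π = (P_{IronWorks} − 18)(284 − 4P_{IronWorks} + 2P_{FlexHub}).
∂π/∂P_{IronWorks} = 356 − 8P_{IronWorks} + 2P_{FlexHub} = 0 ⇒ P_{IronWorks} = 44.5 + 0.25P_{FlexHub}.
At P_{FlexHub} = 39: P_{IronWorks} = 44.5 + 0.25·39 = 54.25.

54.25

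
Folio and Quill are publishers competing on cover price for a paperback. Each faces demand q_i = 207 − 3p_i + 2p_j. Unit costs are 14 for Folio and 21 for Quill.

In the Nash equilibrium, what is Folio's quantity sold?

148.6875

Folio's profit: π = (p_{Folio} − 14)(207 − 3p_{Folio} + 2p_{Quill}).
∂π/∂p_{Folio} = 249 − 6p_{Folio} + 2p_{Quill} = 0 ⇒ p_{Folio} = 41.5 + (1/3)p_{Quill}.
Similarly p_{Quill} = 45 + (1/3)p_{Folio}.
Solving the two reaction functions simultaneously: (1 − (1/3)(1/3))p_{Folio} = 41.5 + (1/3)·45, so (8/9)p_{Folio} = 56.5 and p_{Folio} = 63.5625.
Then p_{Quill} = 45 + (1/3)·63.5625 = 66.1875.
q_{Folio} = 207 − 3·63.5625 + 2·66.1875 = 148.6875.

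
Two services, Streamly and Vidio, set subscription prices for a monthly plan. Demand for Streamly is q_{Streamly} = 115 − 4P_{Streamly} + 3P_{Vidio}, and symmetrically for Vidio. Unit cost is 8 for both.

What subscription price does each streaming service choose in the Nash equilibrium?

29.4

Streamly's profit: π = (P_{Streamly} − 8)(115 − 4P_{Streamly} + 3P_{Vidio}).
∂π/∂P_{Streamly} = 147 − 8P_{Streamly} + 3P_{Vidio} = 0 ⇒ P_{Streamly} = 18.375 + 0.375P_{Vidio}.
By symmetry P_{Vidio} = P_{Streamly}; substituting into the reaction function, 0.625P_{Streamly} = 18.375 and P_{Streamly} = 29.4.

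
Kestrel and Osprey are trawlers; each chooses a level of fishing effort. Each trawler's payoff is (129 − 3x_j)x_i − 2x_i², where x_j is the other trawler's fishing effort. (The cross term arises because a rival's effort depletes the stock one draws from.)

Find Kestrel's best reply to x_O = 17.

Kestrel's payoff is (129 − 3x_O)x_K − 2x_K².
∂π/∂x_K = 129 − 3x_O − 4x_K = 0, so x_K = 32.25 − 0.75x_O.
At x_O = 17: x_K = 32.25 − 0.75·17 = 19.5.

19.5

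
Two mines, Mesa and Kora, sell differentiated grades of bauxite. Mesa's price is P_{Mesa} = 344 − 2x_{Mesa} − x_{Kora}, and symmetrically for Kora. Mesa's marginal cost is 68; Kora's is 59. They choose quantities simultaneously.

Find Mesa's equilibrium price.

177.2

Mine Mesa's profit: π = x_{Mesa}(344 − 2x_{Mesa} − x_{Kora}) − 68x_{Mesa}.
∂π/∂x_{Mesa} = 276 − 4x_{Mesa} − x_{Kora} = 0 ⇒ x_{Mesa} = 69 − 0.25x_{Kora}.
Similarly x_{Kora} = 71.25 − 0.25x_{Mesa}.
Plugging x_{Kora} into Mesa's best response: x_{Mesa} = 69 − 0.25(71.25 − 0.25x_{Mesa}) ⇒ 0.9375x_{Mesa} = 51.1875, so x_{Mesa} = 54.6.
Then x_{Kora} = 71.25 − 0.25·54.6 = 57.6.
P_{Mesa} = 344 − 2·54.6 − 57.6 = 177.2.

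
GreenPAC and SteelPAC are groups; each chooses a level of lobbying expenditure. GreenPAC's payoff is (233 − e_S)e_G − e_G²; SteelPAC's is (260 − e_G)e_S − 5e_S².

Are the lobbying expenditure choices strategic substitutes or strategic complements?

strategic substitutes

Expanding GreenPAC's payoff: 233e_G − e_Se_G − e_G².
∂π/∂e_G = 233 − e_S − 2e_G = 0, so e_G = 116.5 − 0.5e_S.
The best-response slope de_G/de_S = −0.5 < 0: the reaction function is downward-sloping, so the choices are strategic substitutes.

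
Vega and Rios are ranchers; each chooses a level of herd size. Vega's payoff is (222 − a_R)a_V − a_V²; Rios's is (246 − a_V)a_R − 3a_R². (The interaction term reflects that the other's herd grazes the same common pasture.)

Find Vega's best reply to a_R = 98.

62

Expanding Vega's payoff: 222a_V − a_Ra_V − a_V².
∂π/∂a_V = 222 − a_R − 2a_V = 0, so a_V = 111 − 0.5a_R.
At a_R = 98: a_V = 111 − 0.5·98 = 62.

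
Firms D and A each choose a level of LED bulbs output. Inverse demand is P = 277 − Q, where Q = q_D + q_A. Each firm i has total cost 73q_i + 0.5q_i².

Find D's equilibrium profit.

Firm D's profit: π = q_D(277 − (q_D + q_A)) − 73q_D − 0.5q_D².
∂π/∂q_D = 204 − 3q_D − q_A = 0, so q_D = 68 − (1/3)q_A.
The game is symmetric, so in equilibrium q_A = q_D: the reaction function gives (4/3)q_D = 68, hence q_D = 51.
Price P = 277 − 102 = 175.
D's profit: (175 − 73)·51 − 0.5(51)² = 3901.5.

3901.5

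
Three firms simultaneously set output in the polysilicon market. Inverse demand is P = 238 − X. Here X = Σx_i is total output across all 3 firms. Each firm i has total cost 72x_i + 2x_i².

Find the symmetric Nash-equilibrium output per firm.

A representative firm's profit is π_i = x_i(238 − X) − 72x_i − 2x_i², with X = x_i + Σ_{j≠i} x_j.
First-order condition: 166 − 6x_i − Σ_{j≠i} x_j = 0.
Imposing symmetry (x_j = x for all j) turns Σ_{j≠i} x_j into 2x, so 166 = 8x and x = 20.75.

20.75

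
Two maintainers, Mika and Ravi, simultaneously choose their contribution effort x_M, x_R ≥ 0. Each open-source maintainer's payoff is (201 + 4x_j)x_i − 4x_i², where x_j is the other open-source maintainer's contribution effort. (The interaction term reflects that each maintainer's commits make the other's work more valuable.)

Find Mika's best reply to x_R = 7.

28.625

Mika's payoff is (201 + 4x_R)x_M − 4x_M².
∂π/∂x_M = 201 + 4x_R − 8x_M = 0, so x_M = 25.125 + 0.5x_R.
At x_R = 7: x_M = 25.125 + 0.5·7 = 28.625.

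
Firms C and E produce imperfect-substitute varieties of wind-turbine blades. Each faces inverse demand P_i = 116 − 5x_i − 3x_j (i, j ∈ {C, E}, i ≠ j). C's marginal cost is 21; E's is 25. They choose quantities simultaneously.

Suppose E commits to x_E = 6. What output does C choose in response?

7.7

Firm C's profit: π = x_C(116 − 5x_C − 3x_E) − 21x_C.
∂π/∂x_C = 95 − 10x_C − 3x_E = 0 ⇒ x_C = 9.5 − 0.3x_E.
At x_E = 6: x_C = 9.5 − 0.3·6 = 7.7.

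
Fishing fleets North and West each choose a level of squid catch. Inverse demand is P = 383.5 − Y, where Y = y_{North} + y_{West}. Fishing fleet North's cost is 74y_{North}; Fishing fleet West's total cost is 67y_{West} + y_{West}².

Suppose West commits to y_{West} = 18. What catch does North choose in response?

145.75

Fishing fleet North's profit: π = y_{North}(383.5 − (y_{North} + y_{West})) − 74y_{North}.
∂π/∂y_{North} = 309.5 − 2y_{North} − y_{West} = 0, so y_{North} = 154.75 − 0.5y_{West}.
At y_{West} = 18: y_{North} = 154.75 − 0.5·18 = 145.75.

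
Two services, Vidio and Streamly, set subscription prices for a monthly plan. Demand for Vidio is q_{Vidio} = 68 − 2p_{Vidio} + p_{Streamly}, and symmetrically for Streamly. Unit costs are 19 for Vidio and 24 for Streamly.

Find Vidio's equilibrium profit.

578

Vidio's profit: π = (p_{Vidio} − 19)(68 − 2p_{Vidio} + p_{Streamly}).
∂π/∂p_{Vidio} = 106 − 4p_{Vidio} + p_{Streamly} = 0 ⇒ p_{Vidio} = 26.5 + 0.25p_{Streamly}.
Similarly p_{Streamly} = 29 + 0.25p_{Vidio}.
Solving the two reaction functions simultaneously: (1 − (0.25)(0.25))p_{Vidio} = 26.5 + 0.25·29, so 0.9375p_{Vidio} = 33.75 and p_{Vidio} = 36.
Then p_{Streamly} = 29 + 0.25·36 = 38.
q_{Vidio} = 68 − 2·36 + 38 = 34.
Profit = (36 − 19)·34 = 578.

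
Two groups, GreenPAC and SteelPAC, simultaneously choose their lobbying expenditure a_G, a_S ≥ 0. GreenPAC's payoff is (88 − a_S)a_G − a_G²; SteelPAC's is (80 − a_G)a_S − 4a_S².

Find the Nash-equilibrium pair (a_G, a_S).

Expanding GreenPAC's payoff: 88a_G − a_Sa_G − a_G².
∂π/∂a_G = 88 − a_S − 2a_G = 0, so a_G = 44 − 0.5a_S.
Likewise for SteelPAC: a_S = 10 − 0.125a_G.
Substituting the second reaction function into the first: a_G = 44 − 0.5(10 − 0.125a_G), which gives 0.9375a_G = 39 ⇒ a_G = 41.6.
Then a_S = 10 − 0.125·41.6 = 4.8.

41.6, 4.8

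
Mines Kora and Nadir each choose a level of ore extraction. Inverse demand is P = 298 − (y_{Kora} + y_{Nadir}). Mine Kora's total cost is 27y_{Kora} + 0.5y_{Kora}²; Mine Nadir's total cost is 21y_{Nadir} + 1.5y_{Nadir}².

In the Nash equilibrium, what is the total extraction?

Mine Kora's profit: π = y_{Kora}(298 − (y_{Kora} + y_{Nadir})) − 27y_{Kora} − 0.5y_{Kora}².
∂π/∂y_{Kora} = 271 − 3y_{Kora} − y_{Nadir} = 0, so y_{Kora} = 271/3 − (1/3)y_{Nadir}.
For Nadir: ∂π/∂y_{Nadir} = 277 − 5y_{Nadir} − y_{Kora} = 0 ⇒ y_{Nadir} = 55.4 − 0.2y_{Kora}.
Plugging y_{Nadir} into Kora's best response: y_{Kora} = 271/3 − (1/3)(55.4 − 0.2y_{Kora}) ⇒ (14/15)y_{Kora} = 1078/15, so y_{Kora} = 77.
Then y_{Nadir} = 55.4 − 0.2·77 = 40.
Total extraction: 77 + 40 = 117.

117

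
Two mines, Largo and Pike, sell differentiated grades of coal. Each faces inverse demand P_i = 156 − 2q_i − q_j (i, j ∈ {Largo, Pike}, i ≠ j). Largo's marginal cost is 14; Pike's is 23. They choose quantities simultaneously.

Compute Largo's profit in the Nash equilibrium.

1682

Mine Largo's profit: π = q_{Largo}(156 − 2q_{Largo} − q_{Pike}) − 14q_{Largo}.
∂π/∂q_{Largo} = 142 − 4q_{Largo} − q_{Pike} = 0 ⇒ q_{Largo} = 35.5 − 0.25q_{Pike}.
Similarly q_{Pike} = 33.25 − 0.25q_{Largo}.
Substituting the second reaction function into the first: q_{Largo} = 35.5 − 0.25(33.25 − 0.25q_{Largo}), which gives 0.9375q_{Largo} = 27.1875 ⇒ q_{Largo} = 29.
Then q_{Pike} = 33.25 − 0.25·29 = 26.
P_{Largo} = 156 − 2·29 − 26 = 72.
Profit = (72 − 14)·29 = 1682.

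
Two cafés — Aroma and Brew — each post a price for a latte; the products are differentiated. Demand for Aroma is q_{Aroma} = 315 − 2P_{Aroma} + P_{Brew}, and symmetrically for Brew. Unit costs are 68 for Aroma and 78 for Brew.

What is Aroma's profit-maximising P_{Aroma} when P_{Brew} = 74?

Aroma's profit: π = (P_{Aroma} − 68)(315 − 2P_{Aroma} + P_{Brew}).
∂π/∂P_{Aroma} = 451 − 4P_{Aroma} + P_{Brew} = 0 ⇒ P_{Aroma} = 112.75 + 0.25P_{Brew}.
At P_{Brew} = 74: P_{Aroma} = 112.75 + 0.25·74 = 131.25.

131.25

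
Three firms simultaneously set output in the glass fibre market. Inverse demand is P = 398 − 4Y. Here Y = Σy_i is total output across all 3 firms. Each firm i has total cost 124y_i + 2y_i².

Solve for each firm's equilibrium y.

A representative firm's profit is π_i = y_i(398 − 4Y) − 124y_i − 2y_i², with Y = y_i + Σ_{j≠i} y_j.
First-order condition: 274 − 12y_i − 4Σ_{j≠i} y_j = 0.
Imposing symmetry (y_j = y for all j) turns Σ_{j≠i} y_j into 2y, so 274 = 20y and y = 13.7.

13.7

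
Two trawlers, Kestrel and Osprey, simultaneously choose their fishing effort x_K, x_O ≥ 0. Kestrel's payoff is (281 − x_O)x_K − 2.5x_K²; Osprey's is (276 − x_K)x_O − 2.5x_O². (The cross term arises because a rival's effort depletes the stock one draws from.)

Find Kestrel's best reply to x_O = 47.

46.8

Expanding Kestrel's payoff: 281x_K − x_Ox_K − 2.5x_K².
∂π/∂x_K = 281 − x_O − 5x_K = 0, so x_K = 56.2 − 0.2x_O.
At x_O = 47: x_K = 56.2 − 0.2·47 = 46.8.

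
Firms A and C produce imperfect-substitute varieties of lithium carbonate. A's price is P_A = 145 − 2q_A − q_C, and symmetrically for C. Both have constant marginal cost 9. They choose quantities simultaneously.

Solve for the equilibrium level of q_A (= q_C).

Firm A's profit: π = q_A(145 − 2q_A − q_C) − 9q_A.
∂π/∂q_A = 136 − 4q_A − q_C = 0 ⇒ q_A = 34 − 0.25q_C.
Setting q_A = q_C in the reaction function: q_A = 34 − 0.25q_A, so q_A = 34 / 1.25 = 27.2.

27.2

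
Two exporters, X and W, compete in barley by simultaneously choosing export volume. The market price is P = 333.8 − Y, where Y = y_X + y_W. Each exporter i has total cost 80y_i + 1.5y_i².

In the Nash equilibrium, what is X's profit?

Exporter X's profit: π = y_X(333.8 − (y_X + y_W)) − 80y_X − 1.5y_X².
∂π/∂y_X = 253.8 − 5y_X − y_W = 0, so y_X = 50.76 − 0.2y_W.
Setting y_X = y_W in the reaction function: y_X = 50.76 − 0.2y_X, so y_X = 50.76 / 1.2 = 42.3.
Price P = 333.8 − 84.6 = 249.2.
X's profit: (249.2 − 80)·42.3 − 1.5(42.3)² = 4473.225.

4473.225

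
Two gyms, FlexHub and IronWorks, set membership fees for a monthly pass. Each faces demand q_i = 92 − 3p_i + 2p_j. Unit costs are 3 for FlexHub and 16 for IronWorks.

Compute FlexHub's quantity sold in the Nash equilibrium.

FlexHub's profit: π = (p_{FlexHub} − 3)(92 − 3p_{FlexHub} + 2p_{IronWorks}).
∂π/∂p_{FlexHub} = 101 − 6p_{FlexHub} + 2p_{IronWorks} = 0 ⇒ p_{FlexHub} = 101/6 + (1/3)p_{IronWorks}.
Similarly p_{IronWorks} = 70/3 + (1/3)p_{FlexHub}.
Substituting the second reaction function into the first: p_{FlexHub} = 101/6 + (1/3)(70/3 + (1/3)p_{FlexHub}), which gives (8/9)p_{FlexHub} = 443/18 ⇒ p_{FlexHub} = 27.6875.
Then p_{IronWorks} = 70/3 + (1/3)·27.6875 = 32.5625.
q_{FlexHub} = 92 − 3·27.6875 + 2·32.5625 = 74.0625.

74.0625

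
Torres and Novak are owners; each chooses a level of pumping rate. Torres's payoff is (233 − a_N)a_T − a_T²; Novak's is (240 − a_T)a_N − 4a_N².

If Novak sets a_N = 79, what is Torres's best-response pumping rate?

Expanding Torres's payoff: 233a_T − a_Na_T − a_T².
∂π/∂a_T = 233 − a_N − 2a_T = 0, so a_T = 116.5 − 0.5a_N.
At a_N = 79: a_T = 116.5 − 0.5·79 = 77.

77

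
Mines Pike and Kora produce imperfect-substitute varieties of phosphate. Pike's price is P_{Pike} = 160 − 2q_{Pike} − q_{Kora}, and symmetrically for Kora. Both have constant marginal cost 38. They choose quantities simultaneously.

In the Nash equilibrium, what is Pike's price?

86.8

Mine Pike's profit: π = q_{Pike}(160 − 2q_{Pike} − q_{Kora}) − 38q_{Pike}.
∂π/∂q_{Pike} = 122 − 4q_{Pike} − q_{Kora} = 0 ⇒ q_{Pike} = 30.5 − 0.25q_{Kora}.
Setting q_{Pike} = q_{Kora} in the reaction function: q_{Pike} = 30.5 − 0.25q_{Pike}, so q_{Pike} = 30.5 / 1.25 = 24.4.
P_{Pike} = 160 − 2·24.4 − 24.4 = 86.8.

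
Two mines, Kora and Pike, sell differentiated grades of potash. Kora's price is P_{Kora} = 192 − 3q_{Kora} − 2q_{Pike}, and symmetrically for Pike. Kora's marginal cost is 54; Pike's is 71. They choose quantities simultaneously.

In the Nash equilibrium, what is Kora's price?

Mine Kora's profit: π = q_{Kora}(192 − 3q_{Kora} − 2q_{Pike}) − 54q_{Kora}.
∂π/∂q_{Kora} = 138 − 6q_{Kora} − 2q_{Pike} = 0 ⇒ q_{Kora} = 23 − (1/3)q_{Pike}.
Similarly q_{Pike} = 121/6 − (1/3)q_{Kora}.
Substituting the second reaction function into the first: q_{Kora} = 23 − (1/3)(121/6 − (1/3)q_{Kora}), which gives (8/9)q_{Kora} = 293/18 ⇒ q_{Kora} = 18.3125.
Then q_{Pike} = 121/6 − (1/3)·18.3125 = 14.0625.
P_{Kora} = 192 − 3·18.3125 − 2·14.0625 = 108.9375.

108.9375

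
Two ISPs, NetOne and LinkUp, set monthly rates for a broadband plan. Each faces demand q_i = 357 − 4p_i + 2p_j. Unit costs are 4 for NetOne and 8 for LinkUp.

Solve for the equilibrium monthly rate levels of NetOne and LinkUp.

NetOne's profit: π = (p_{NetOne} − 4)(357 − 4p_{NetOne} + 2p_{LinkUp}).
∂π/∂p_{NetOne} = 373 − 8p_{NetOne} + 2p_{LinkUp} = 0 ⇒ p_{NetOne} = 46.625 + 0.25p_{LinkUp}.
Similarly p_{LinkUp} = 48.625 + 0.25p_{NetOne}.
Plugging p_{LinkUp} into NetOne's best response: p_{NetOne} = 46.625 + 0.25(48.625 + 0.25p_{NetOne}) ⇒ 0.9375p_{NetOne} = 1881/32, so p_{NetOne} = 62.7.
Then p_{LinkUp} = 48.625 + 0.25·62.7 = 64.3.

62.7, 64.3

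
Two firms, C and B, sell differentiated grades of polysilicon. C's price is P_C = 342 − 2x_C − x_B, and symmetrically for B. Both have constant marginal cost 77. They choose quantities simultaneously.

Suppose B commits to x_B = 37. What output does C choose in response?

57

Firm C's profit: π = x_C(342 − 2x_C − x_B) − 77x_C.
∂π/∂x_C = 265 − 4x_C − x_B = 0 ⇒ x_C = 66.25 − 0.25x_B.
At x_B = 37: x_C = 66.25 − 0.25·37 = 57.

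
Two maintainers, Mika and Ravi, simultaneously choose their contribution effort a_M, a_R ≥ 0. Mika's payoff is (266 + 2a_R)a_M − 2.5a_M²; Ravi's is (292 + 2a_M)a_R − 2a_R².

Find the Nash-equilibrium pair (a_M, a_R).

Expanding Mika's payoff: 266a_M + 2a_Ra_M − 2.5a_M².
∂π/∂a_M = 266 + 2a_R − 5a_M = 0, so a_M = 53.2 + 0.4a_R.
Likewise for Ravi: a_R = 73 + 0.5a_M.
Plugging a_R into Mika's best response: a_M = 53.2 + 0.4(73 + 0.5a_M) ⇒ 0.8a_M = 82.4, so a_M = 103.
Then a_R = 73 + 0.5·103 = 124.5.

103, 124.5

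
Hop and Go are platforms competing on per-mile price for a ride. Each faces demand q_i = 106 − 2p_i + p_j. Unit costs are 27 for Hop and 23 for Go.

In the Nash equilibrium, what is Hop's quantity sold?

Hop's profit: π = (p_{Hop} − 27)(106 − 2p_{Hop} + p_{Go}).
∂π/∂p_{Hop} = 160 − 4p_{Hop} + p_{Go} = 0 ⇒ p_{Hop} = 40 + 0.25p_{Go}.
Similarly p_{Go} = 38 + 0.25p_{Hop}.
Solving the two reaction functions simultaneously: (1 − (0.25)(0.25))p_{Hop} = 40 + 0.25·38, so 0.9375p_{Hop} = 49.5 and p_{Hop} = 52.8.
Then p_{Go} = 38 + 0.25·52.8 = 51.2.
q_{Hop} = 106 − 2·52.8 + 51.2 = 51.6.

51.6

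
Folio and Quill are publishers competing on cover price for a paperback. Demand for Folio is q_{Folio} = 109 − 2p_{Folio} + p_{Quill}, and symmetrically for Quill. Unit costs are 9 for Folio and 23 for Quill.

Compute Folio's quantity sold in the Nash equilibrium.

Folio's profit: π = (p_{Folio} − 9)(109 − 2p_{Folio} + p_{Quill}).
∂π/∂p_{Folio} = 127 − 4p_{Folio} + p_{Quill} = 0 ⇒ p_{Folio} = 31.75 + 0.25p_{Quill}.
Similarly p_{Quill} = 38.75 + 0.25p_{Folio}.
Solving the two reaction functions simultaneously: (1 − (0.25)(0.25))p_{Folio} = 31.75 + 0.25·38.75, so 0.9375p_{Folio} = 41.4375 and p_{Folio} = 44.2.
Then p_{Quill} = 38.75 + 0.25·44.2 = 49.8.
q_{Folio} = 109 − 2·44.2 + 49.8 = 70.4.

70.4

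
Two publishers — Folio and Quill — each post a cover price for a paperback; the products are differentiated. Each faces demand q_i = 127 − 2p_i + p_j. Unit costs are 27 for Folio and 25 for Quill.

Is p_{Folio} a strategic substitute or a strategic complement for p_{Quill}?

strategic complements

Folio's profit: π = (p_{Folio} − 27)(127 − 2p_{Folio} + p_{Quill}).
∂π/∂p_{Folio} = 181 − 4p_{Folio} + p_{Quill} = 0 ⇒ p_{Folio} = 45.25 + 0.25p_{Quill}.
The best-response slope dp_{Folio}/dp_{Quill} = 0.25 > 0: the reaction function is upward-sloping, so the choices are strategic complements.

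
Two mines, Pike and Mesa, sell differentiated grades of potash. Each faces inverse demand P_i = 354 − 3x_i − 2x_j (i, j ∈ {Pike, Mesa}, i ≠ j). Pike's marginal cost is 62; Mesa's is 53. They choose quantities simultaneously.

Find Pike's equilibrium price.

169.8125

Mine Pike's profit: π = x_{Pike}(354 − 3x_{Pike} − 2x_{Mesa}) − 62x_{Pike}.
∂π/∂x_{Pike} = 292 − 6x_{Pike} − 2x_{Mesa} = 0 ⇒ x_{Pike} = 146/3 − (1/3)x_{Mesa}.
Similarly x_{Mesa} = 301/6 − (1/3)x_{Pike}.
Substituting the second reaction function into the first: x_{Pike} = 146/3 − (1/3)(301/6 − (1/3)x_{Pike}), which gives (8/9)x_{Pike} = 575/18 ⇒ x_{Pike} = 35.9375.
Then x_{Mesa} = 301/6 − (1/3)·35.9375 = 38.1875.
P_{Pike} = 354 − 3·35.9375 − 2·38.1875 = 169.8125.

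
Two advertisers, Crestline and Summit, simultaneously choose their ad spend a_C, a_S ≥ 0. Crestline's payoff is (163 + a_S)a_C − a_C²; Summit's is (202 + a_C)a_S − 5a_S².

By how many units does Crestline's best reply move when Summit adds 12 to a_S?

Expanding Crestline's payoff: 163a_C + a_Sa_C − a_C².
∂π/∂a_C = 163 + a_S − 2a_C = 0, so a_C = 81.5 + 0.5a_S.
The reaction-function slope is 0.5, so a 12-unit rise in a_S moves a_C by 0.5 × 12 = 6. Crestline's best response rises — the actions are strategic complements.

6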